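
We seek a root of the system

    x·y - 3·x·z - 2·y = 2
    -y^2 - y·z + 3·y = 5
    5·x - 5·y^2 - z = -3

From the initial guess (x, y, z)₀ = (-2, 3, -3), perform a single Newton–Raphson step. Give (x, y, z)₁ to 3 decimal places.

(-0.475, 1.576, -1.667)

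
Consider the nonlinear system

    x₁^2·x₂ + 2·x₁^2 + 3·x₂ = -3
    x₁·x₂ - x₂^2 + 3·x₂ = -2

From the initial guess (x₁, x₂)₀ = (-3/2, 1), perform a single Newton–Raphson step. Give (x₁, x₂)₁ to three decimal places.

(-27.500, -46.000)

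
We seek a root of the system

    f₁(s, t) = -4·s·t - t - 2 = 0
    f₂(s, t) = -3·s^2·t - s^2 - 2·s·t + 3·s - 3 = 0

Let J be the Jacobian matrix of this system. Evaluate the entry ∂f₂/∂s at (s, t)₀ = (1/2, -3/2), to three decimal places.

9.500

∂f₂/∂s = -6·s·t - 2·s - 2·t + 3.
At (1/2, -3/2) this is 9.500.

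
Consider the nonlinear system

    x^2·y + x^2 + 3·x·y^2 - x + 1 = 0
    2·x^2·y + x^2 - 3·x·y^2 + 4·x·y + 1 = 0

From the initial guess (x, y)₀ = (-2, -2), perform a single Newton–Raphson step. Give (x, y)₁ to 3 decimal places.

(-3.559, -0.272)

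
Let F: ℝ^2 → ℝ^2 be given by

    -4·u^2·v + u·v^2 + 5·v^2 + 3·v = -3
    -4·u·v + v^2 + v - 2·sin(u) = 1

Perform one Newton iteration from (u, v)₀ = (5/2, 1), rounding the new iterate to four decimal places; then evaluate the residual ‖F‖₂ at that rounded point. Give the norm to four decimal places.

At (5/2, 1): F = (-11.5000, -10.196944).
Jacobian J = [[-8·u·v + v^2, -4·u^2 + 2·u·v + 10·v + 3], [-4·v - 2·cos(u), -4·u + 2·v + 1]].
At the point, J = [[-19.0000, -7.0000], [-2.397713, -7.0000]] (det J = 116.216011).
Solving J·Δ = −F gives Δ = (-0.0785, -1.4298).
Then the next iterate is (u, v)₁ = (2.4215, -0.4298).
Re-evaluating at (2.4215, -0.4298): F = (13.162367, 1.599062), so ‖F‖₂ = 13.2591.

13.2591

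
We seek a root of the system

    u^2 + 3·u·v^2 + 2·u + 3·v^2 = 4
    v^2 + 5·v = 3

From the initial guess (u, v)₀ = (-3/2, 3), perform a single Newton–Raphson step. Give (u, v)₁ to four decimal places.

At (-3/2, 3): F = (-18.2500, 21.0000).
Jacobian J = [[2·u + 3·v^2 + 2, 6·u·v + 6·v], [0, 2·v + 5]].
At the point, J = [[26.0000, -9.0000], [0.0000, 11.0000]] (det J = 286.0000).
Solving J·Δ = −F gives Δ = (0.0411, -1.9091).
Then the next iterate is (u, v)₁ = (-1.4589, 1.0909).

(-1.4589, 1.0909)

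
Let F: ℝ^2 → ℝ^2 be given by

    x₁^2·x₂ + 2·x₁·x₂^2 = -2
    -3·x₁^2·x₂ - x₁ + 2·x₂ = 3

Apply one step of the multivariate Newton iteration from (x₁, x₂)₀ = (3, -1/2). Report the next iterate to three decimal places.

At (3, -1/2): F = (-1.000, 6.500).
Jacobian J = [[2·x₁·x₂ + 2·x₂^2, x₁^2 + 4·x₁·x₂], [-6·x₁·x₂ - 1, -3·x₁^2 + 2]].
At the point, J = [[-2.500, 3.000], [8.000, -25.000]] (det J = 38.500).
Solving J·Δ = −F gives Δ = (-0.143, 0.214).
Then the next iterate is (x₁, x₂)₁ = (2.857, -0.286).

(2.857, -0.286)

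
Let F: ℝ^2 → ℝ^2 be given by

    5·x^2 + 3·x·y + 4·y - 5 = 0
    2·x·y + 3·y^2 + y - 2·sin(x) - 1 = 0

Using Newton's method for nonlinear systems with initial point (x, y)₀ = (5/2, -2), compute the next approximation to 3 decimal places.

At (5/2, -2): F = (3.250, -2.19694).
Jacobian J = [[10·x + 3·y, 3·x + 4], [2·y - 2·cos(x), 2·x + 6·y + 1]].
At the point, J = [[19.000, 11.500], [-2.39771, -6.000]] (det J = -86.42630).
Solving J·Δ = −F gives Δ = (0.067, -0.393).
Then the next iterate is (x, y)₁ = (2.567, -2.393).

(2.567, -2.393)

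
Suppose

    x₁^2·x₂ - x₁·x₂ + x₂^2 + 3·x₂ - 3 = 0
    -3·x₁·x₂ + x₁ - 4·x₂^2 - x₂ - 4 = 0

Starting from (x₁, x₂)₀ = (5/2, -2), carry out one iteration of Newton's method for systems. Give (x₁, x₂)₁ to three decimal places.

(1.334, -0.845)

At (5/2, -2): F = (-12.500, -0.500).
Jacobian J = [[2·x₁·x₂ - x₂, x₁^2 - x₁ + 2·x₂ + 3], [-3·x₂ + 1, -3·x₁ - 8·x₂ - 1]].
At the point, J = [[-8.000, 2.750], [7.000, 7.500]] (det J = -79.250).
Solving J·Δ = −F gives Δ = (-1.166, 1.155).
Then the next iterate is (x₁, x₂)₁ = (1.334, -0.845).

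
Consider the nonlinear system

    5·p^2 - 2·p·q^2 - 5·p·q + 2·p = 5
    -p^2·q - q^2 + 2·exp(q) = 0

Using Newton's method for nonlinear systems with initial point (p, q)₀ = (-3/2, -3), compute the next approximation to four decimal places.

At (-3/2, -3): F = (7.7500, -2.150426).
Jacobian J = [[10·p - 2·q^2 - 5·q + 2, -4·p·q - 5·p], [-2·p·q, -p^2 - 2·q + 2·exp(q)]].
At the point, J = [[-16.0000, -10.5000], [-9.0000, 3.849574]] (det J = -156.093186).
Solving J·Δ = −F gives Δ = (0.0465, 0.6673).
Then the next iterate is (p, q)₁ = (-1.4535, -2.3327).

(-1.4535, -2.3327)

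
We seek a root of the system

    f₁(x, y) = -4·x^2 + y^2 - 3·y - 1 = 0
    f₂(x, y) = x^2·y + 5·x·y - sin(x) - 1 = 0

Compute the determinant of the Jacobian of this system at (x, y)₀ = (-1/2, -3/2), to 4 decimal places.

J = [[-8·x, 2·y - 3], [2·x·y + 5·y - cos(x), x^2 + 5·x]].
At the point, J = [[4.0000, -6.0000], [-6.877583, -2.2500]].
det J = -50.2655.

-50.2655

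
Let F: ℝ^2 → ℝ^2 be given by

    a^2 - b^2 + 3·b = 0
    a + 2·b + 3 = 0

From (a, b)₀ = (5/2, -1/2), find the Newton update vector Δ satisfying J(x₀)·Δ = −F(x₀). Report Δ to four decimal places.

(1.5000, -3.0000)

At (5/2, -1/2): F = (4.5000, 4.5000).
Jacobian J = [[2·a, -2·b + 3], [1, 2]].
At the point, J = [[5.0000, 4.0000], [1.0000, 2.0000]] (det J = 6.0000).
Solving J·Δ = −F gives Δ = (1.5000, -3.0000).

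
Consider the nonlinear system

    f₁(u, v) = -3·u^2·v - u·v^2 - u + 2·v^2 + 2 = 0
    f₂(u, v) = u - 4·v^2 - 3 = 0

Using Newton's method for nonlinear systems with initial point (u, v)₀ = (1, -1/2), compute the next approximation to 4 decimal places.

(1.0909, 0.2273)

At (1, -1/2): F = (2.7500, -3.0000).
Jacobian J = [[-6·u·v - v^2 - 1, -3·u^2 - 2·u·v + 4·v], [1, -8·v]].
At the point, J = [[1.7500, -4.0000], [1.0000, 4.0000]] (det J = 11.0000).
Solving J·Δ = −F gives Δ = (0.0909, 0.7273).
Then the next iterate is (u, v)₁ = (1.0909, 0.2273).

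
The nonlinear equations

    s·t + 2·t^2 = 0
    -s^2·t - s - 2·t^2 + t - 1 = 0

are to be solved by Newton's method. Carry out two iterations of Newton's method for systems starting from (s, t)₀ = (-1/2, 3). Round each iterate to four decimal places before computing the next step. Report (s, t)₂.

At (-1/2, 3): F = (16.5000, -16.2500).
Jacobian J = [[t, s + 4·t], [-2·s·t - 1, -s^2 - 4·t + 1]].
At the point, J = [[3.0000, 11.5000], [2.0000, -11.2500]] (det J = -56.7500).
Solving J·Δ = −F gives Δ = (0.0220, -1.4405).
Then the next iterate is (s, t)₁ = (-0.4780, 1.5595).
Round to (-0.4780, 1.5595) and repeat: F = (4.118640, -4.182901), J = [[1.5595, 5.7600], [0.490882, -5.466484]].
Δ = (0.1391, -0.7527), so (s, t)₂ = (-0.3389, 0.8068).

(-0.3389, 0.8068)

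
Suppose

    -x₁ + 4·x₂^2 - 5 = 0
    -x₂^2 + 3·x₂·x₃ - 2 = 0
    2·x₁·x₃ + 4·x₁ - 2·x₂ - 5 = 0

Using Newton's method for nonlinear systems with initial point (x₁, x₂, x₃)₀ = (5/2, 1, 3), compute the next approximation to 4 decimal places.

(2.2563, 1.4070, 0.0503)

At (5/2, 1, 3): F = (-3.5000, 6.0000, 18.0000).
Jacobian J = [[-1, 8·x₂, 0], [0, -2·x₂ + 3·x₃, 3·x₂], [2·x₃ + 4, -2, 2·x₁]].
At the point, J = [[-1.0000, 8.0000, 0.0000], [0.0000, 7.0000, 3.0000], [10.0000, -2.0000, 5.0000]] (det J = 199.0000).
Solving J·Δ = −F gives Δ = (-0.2437, 0.4070, -2.9497).
Then the next iterate is (x₁, x₂, x₃)₁ = (2.2563, 1.4070, 0.0503).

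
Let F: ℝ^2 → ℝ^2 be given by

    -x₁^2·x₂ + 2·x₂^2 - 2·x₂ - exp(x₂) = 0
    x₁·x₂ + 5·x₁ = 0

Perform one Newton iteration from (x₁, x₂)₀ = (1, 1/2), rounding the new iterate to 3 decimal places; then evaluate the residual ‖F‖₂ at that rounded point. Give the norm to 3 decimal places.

At (1, 1/2): F = (-2.64872, 5.500).
Jacobian J = [[-2·x₁·x₂, -x₁^2 + 4·x₂ - exp(x₂) - 2], [x₂ + 5, x₁]].
At the point, J = [[-1.000, -2.64872], [5.500, 1.000]] (det J = 13.56797).
Solving J·Δ = −F gives Δ = (-0.878, -0.668).
Then the next iterate is (x₁, x₂)₁ = (0.122, -0.168).
Re-evaluating at (0.122, -0.168): F = (-0.45041, 0.58950), so ‖F‖₂ = 0.742.

0.742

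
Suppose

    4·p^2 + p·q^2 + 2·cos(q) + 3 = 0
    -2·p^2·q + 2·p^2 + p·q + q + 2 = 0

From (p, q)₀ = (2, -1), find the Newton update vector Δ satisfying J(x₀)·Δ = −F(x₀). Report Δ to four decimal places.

At (2, -1): F = (22.080605, 15.0000).
Jacobian J = [[8·p + q^2, 2·p·q - 2·sin(q)], [-4·p·q + 4·p + q, -2·p^2 + p + 1]].
At the point, J = [[17.0000, -2.317058], [15.0000, -5.0000]] (det J = -50.244130).
Solving J·Δ = −F gives Δ = (-1.5056, -1.5168).

(-1.5056, -1.5168)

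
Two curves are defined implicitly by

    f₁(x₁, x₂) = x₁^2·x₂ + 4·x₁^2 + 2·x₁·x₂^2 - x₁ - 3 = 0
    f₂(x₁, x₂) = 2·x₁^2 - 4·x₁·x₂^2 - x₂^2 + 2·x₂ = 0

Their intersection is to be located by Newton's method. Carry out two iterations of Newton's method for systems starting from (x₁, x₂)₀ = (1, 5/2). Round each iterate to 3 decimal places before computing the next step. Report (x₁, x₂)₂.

(0.715, 1.111)

At (1, 5/2): F = (15.000, -24.250).
Jacobian J = [[2·x₁·x₂ + 8·x₁ + 2·x₂^2 - 1, x₁^2 + 4·x₁·x₂], [4·x₁ - 4·x₂^2, -8·x₁·x₂ - 2·x₂ + 2]].
At the point, J = [[24.500, 11.000], [-21.000, -23.000]] (det J = -332.500).
Solving J·Δ = −F gives Δ = (-0.235, -0.839).
Then the next iterate is (x₁, x₂)₁ = (0.765, 1.661).
Round to (0.765, 1.661) and repeat: F = (3.76911, -6.70877), J = [[13.17917, 5.66789], [-7.97568, -11.48732]].
Δ = (-0.050, -0.550), so (x₁, x₂)₂ = (0.715, 1.111).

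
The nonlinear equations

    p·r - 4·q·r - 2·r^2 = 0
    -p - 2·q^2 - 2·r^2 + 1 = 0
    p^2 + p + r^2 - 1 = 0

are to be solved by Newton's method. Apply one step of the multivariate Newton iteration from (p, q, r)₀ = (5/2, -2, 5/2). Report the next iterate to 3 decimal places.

(1.232, -1.006, 1.222)

At (5/2, -2, 5/2): F = (13.750, -22.000, 14.000).
Jacobian J = [[r, -4·r, p - 4·q - 4·r], [-1, -4·q, -4·r], [2·p + 1, 0, 2·r]].
At the point, J = [[2.500, -10.000, 0.500], [-1.000, 8.000, -10.000], [6.000, 0.000, 5.000]] (det J = 626.000).
Solving J·Δ = −F gives Δ = (-1.268, 0.994, -1.278).
Then the next iterate is (p, q, r)₁ = (1.232, -1.006, 1.222).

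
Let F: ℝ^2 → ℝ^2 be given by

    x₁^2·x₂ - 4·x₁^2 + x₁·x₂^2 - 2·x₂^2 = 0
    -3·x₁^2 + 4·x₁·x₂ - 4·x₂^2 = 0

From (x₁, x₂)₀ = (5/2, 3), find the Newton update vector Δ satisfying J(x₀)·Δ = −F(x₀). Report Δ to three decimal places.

At (5/2, 3): F = (-1.750, -24.750).
Jacobian J = [[2·x₁·x₂ - 8·x₁ + x₂^2, x₁^2 + 2·x₁·x₂ - 4·x₂], [-6·x₁ + 4·x₂, 4·x₁ - 8·x₂]].
At the point, J = [[4.000, 9.250], [-3.000, -14.000]] (det J = -28.250).
Solving J·Δ = −F gives Δ = (8.971, -3.690).

(8.971, -3.690)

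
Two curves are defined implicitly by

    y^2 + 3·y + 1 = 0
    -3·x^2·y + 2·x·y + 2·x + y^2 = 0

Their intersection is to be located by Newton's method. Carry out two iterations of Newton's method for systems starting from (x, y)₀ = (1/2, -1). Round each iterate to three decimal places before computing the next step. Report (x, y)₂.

(0.042, -0.333)

At (1/2, -1): F = (-1.000, 1.750).
Jacobian J = [[0, 2·y + 3], [-6·x·y + 2·y + 2, -3·x^2 + 2·x + 2·y]].
At the point, J = [[0.000, 1.000], [3.000, -1.750]] (det J = -3.000).
Solving J·Δ = −F gives Δ = (0.000, 1.000).
Then the next iterate is (x, y)₁ = (0.500, 0.000).
Round to (0.500, 0.000) and repeat: F = (1.000, 1.000), J = [[0.000, 3.000], [2.000, 0.250]].
Δ = (-0.458, -0.333), so (x, y)₂ = (0.042, -0.333).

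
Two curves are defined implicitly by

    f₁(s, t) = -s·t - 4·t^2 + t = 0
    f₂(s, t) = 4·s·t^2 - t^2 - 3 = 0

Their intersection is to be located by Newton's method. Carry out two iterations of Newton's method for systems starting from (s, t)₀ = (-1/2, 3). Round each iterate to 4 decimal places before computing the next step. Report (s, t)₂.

(-0.0371, 0.8407)

At (-1/2, 3): F = (-31.5000, -30.0000).
Jacobian J = [[-t, -s - 8·t + 1], [4·t^2, 8·s·t - 2·t]].
At the point, J = [[-3.0000, -22.5000], [36.0000, -18.0000]] (det J = 864.0000).
Solving J·Δ = −F gives Δ = (0.1250, -1.4167).
Then the next iterate is (s, t)₁ = (-0.3750, 1.5833).
Round to (-0.3750, 1.5833) and repeat: F = (-7.850318, -9.267097), J = [[-1.5833, -11.2914], [10.027356, -7.9165]].
Δ = (0.3379, -0.7426), so (s, t)₂ = (-0.0371, 0.8407).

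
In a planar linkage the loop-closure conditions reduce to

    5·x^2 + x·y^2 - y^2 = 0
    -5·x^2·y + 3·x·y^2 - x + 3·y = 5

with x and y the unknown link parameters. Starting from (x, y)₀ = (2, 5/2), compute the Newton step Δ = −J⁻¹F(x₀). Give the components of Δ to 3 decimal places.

At (2, 5/2): F = (26.250, -12.000).
Jacobian J = [[10·x + y^2, 2·x·y - 2·y], [-10·x·y + 3·y^2 - 1, -5·x^2 + 6·x·y + 3]].
At the point, J = [[26.250, 5.000], [-32.250, 13.000]] (det J = 502.500).
Solving J·Δ = −F gives Δ = (-0.799, -1.058).

(-0.799, -1.058)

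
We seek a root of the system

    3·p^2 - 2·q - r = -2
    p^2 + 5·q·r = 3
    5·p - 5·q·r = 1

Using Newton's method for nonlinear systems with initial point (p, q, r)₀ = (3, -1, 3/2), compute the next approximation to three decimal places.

(1.182, -1.213, -1.301)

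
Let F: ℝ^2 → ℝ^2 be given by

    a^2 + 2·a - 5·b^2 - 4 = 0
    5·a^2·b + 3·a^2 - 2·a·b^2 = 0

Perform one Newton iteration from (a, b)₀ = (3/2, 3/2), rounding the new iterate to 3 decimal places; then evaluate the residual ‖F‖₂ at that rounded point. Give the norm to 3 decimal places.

5.829

At (3/2, 3/2): F = (-10.000, 16.875).
Jacobian J = [[2·a + 2, -10·b], [10·a·b + 6·a - 2·b^2, 5·a^2 - 4·a·b]].
At the point, J = [[5.000, -15.000], [27.000, 2.250]] (det J = 416.250).
Solving J·Δ = −F gives Δ = (-0.554, -0.851).
Then the next iterate is (a, b)₁ = (0.946, 0.649).
Re-evaluating at (0.946, 0.649): F = (-3.31909, 4.79184), so ‖F‖₂ = 5.829.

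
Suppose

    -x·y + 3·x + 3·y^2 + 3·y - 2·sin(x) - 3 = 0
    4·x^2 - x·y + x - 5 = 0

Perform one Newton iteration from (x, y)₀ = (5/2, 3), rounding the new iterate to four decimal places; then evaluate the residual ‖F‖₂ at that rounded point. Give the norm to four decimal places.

7.6492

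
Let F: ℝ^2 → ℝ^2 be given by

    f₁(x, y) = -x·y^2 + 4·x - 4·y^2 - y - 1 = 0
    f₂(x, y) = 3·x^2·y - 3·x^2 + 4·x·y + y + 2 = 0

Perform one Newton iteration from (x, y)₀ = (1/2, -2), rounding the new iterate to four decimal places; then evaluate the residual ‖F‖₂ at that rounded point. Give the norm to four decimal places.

4.1733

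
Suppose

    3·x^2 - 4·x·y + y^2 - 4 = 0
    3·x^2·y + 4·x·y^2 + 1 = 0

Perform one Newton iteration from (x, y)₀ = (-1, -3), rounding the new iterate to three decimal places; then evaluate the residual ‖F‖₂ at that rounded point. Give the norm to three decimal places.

8.435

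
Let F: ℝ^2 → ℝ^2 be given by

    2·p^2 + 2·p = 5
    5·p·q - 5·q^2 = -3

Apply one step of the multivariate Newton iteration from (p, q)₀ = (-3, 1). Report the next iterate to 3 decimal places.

(-2.300, 0.460)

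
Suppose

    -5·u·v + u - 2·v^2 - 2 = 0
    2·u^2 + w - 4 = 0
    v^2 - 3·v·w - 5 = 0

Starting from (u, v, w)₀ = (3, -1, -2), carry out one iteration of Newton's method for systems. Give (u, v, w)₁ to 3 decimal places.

(1.790, -0.387, 0.516)

At (3, -1, -2): F = (14.000, 12.000, -10.000).
Jacobian J = [[-5·v + 1, -5·u - 4·v, 0], [4·u, 0, 1], [0, 2·v - 3·w, -3·v]].
At the point, J = [[6.000, -11.000, 0.000], [12.000, 0.000, 1.000], [0.000, 4.000, 3.000]] (det J = 372.000).
Solving J·Δ = −F gives Δ = (-1.210, 0.613, 2.516).
Then the next iterate is (u, v, w)₁ = (1.790, -0.387, 0.516).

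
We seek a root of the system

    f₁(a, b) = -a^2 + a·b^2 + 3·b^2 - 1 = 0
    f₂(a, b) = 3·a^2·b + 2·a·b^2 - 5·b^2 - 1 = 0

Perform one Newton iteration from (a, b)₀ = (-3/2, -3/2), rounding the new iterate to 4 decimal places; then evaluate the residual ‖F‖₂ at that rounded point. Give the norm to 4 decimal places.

8.6068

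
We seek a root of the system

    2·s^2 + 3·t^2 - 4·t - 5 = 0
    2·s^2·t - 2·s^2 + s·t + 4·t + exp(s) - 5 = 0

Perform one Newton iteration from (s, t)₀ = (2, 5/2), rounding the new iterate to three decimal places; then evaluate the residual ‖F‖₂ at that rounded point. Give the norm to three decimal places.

At (2, 5/2): F = (11.750, 29.38906).
Jacobian J = [[4·s, 6·t - 4], [4·s·t - 4·s + t + exp(s), 2·s^2 + s + 4]].
At the point, J = [[8.000, 11.000], [21.88906, 14.000]] (det J = -128.77962).
Solving J·Δ = −F gives Δ = (-1.233, -0.171).
Then the next iterate is (s, t)₁ = (0.767, 2.329).
Re-evaluating at (0.767, 2.329): F = (3.13330, 9.81931), so ‖F‖₂ = 10.307.

10.307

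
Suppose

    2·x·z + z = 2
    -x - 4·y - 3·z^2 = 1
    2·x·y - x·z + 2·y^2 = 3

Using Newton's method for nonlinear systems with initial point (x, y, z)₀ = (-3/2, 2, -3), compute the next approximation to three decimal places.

At (-3/2, 2, -3): F = (4.000, -34.500, -5.500).
Jacobian J = [[2·z, 0, 2·x + 1], [-1, -4, -6·z], [2·y - z, 2·x + 4·y, -x]].
At the point, J = [[-6.000, 0.000, -2.000], [-1.000, -4.000, 18.000], [7.000, 5.000, 1.500]] (det J = 530.000).
Solving J·Δ = −F gives Δ = (-0.009, 0.505, 2.028).
Then the next iterate is (x, y, z)₁ = (-1.509, 2.505, -0.972).

(-1.509, 2.505, -0.972)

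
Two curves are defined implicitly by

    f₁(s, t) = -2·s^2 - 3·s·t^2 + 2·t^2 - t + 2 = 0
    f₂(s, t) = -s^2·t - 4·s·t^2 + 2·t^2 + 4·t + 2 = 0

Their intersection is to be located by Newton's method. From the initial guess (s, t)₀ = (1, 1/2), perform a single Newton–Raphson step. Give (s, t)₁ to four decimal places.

At (1, 1/2): F = (-0.7500, 3.0000).
Jacobian J = [[-4·s - 3·t^2, -6·s·t + 4·t - 1], [-2·s·t - 4·t^2, -s^2 - 8·s·t + 4·t + 4]].
At the point, J = [[-4.7500, -2.0000], [-2.0000, 1.0000]] (det J = -8.7500).
Solving J·Δ = −F gives Δ = (0.6000, -1.8000).
Then the next iterate is (s, t)₁ = (1.6000, -1.3000).

(1.6000, -1.3000)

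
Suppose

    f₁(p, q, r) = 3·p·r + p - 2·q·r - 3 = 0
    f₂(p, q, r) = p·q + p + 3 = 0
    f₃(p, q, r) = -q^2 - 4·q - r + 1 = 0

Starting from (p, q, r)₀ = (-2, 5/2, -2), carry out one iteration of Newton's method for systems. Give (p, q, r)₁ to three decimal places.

At (-2, 5/2, -2): F = (17.000, -4.000, -13.250).
Jacobian J = [[3·r + 1, -2·r, 3·p - 2·q], [q + 1, p, 0], [0, -2·q - 4, -1]].
At the point, J = [[-5.000, 4.000, -11.000], [3.500, -2.000, 0.000], [0.000, -9.000, -1.000]] (det J = 350.500).
Solving J·Δ = −F gives Δ = (0.247, -1.568, 0.863).
Then the next iterate is (p, q, r)₁ = (-1.753, 0.932, -1.137).

(-1.753, 0.932, -1.137)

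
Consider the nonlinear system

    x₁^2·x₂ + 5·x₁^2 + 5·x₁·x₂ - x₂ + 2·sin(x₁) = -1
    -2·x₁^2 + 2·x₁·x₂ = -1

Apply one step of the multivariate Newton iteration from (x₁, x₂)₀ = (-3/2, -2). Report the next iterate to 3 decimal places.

(-0.738, -0.659)

At (-3/2, -2): F = (22.75501, 2.500).
Jacobian J = [[2·x₁·x₂ + 10·x₁ + 5·x₂ + 2·cos(x₁), x₁^2 + 5·x₁ - 1], [-4·x₁ + 2·x₂, 2·x₁]].
At the point, J = [[-18.85853, -6.250], [2.000, -3.000]] (det J = 69.07558).
Solving J·Δ = −F gives Δ = (0.762, 1.341).
Then the next iterate is (x₁, x₂)₁ = (-0.738, -0.659).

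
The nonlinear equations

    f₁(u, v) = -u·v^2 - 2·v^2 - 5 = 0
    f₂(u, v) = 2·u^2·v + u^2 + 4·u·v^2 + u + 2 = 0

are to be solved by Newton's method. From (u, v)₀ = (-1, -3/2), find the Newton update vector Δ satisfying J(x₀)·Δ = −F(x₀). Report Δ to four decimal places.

(-0.9728, 1.6871)

At (-1, -3/2): F = (-7.2500, -10.0000).
Jacobian J = [[-v^2, -2·u·v - 4·v], [4·u·v + 2·u + 4·v^2 + 1, 2·u^2 + 8·u·v]].
At the point, J = [[-2.2500, 3.0000], [14.0000, 14.0000]] (det J = -73.5000).
Solving J·Δ = −F gives Δ = (-0.9728, 1.6871).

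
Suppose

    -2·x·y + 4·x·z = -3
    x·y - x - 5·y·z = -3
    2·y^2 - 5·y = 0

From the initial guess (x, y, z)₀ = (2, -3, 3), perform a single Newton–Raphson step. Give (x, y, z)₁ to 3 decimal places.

(0.840, -1.059, 1.706)

At (2, -3, 3): F = (39.000, 40.000, 33.000).
Jacobian J = [[-2·y + 4·z, -2·x, 4·x], [y - 1, x - 5·z, -5·y], [0, 4·y - 5, 0]].
At the point, J = [[18.000, -4.000, 8.000], [-4.000, -13.000, 15.000], [0.000, -17.000, 0.000]] (det J = 5134.000).
Solving J·Δ = −F gives Δ = (-1.160, 1.941, -1.294).
Then the next iterate is (x, y, z)₁ = (0.840, -1.059, 1.706).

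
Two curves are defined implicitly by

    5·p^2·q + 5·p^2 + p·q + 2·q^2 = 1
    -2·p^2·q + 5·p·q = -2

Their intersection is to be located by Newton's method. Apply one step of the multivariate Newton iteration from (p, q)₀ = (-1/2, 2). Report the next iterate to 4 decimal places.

At (-1/2, 2): F = (9.7500, -4.0000).
Jacobian J = [[10·p·q + 10·p + q, 5·p^2 + p + 4·q], [-4·p·q + 5·q, -2·p^2 + 5·p]].
At the point, J = [[-13.0000, 8.7500], [14.0000, -3.0000]] (det J = -83.5000).
Solving J·Δ = −F gives Δ = (0.0689, -1.0120).
Then the next iterate is (p, q)₁ = (-0.4311, 0.9880).

(-0.4311, 0.9880)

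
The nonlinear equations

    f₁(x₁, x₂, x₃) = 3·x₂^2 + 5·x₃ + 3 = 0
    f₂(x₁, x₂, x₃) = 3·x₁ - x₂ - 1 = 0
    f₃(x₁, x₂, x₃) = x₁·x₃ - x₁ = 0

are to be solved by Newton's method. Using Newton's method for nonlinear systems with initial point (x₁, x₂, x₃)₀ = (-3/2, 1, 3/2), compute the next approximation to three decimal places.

At (-3/2, 1, 3/2): F = (13.500, -6.500, -0.750).
Jacobian J = [[0, 6·x₂, 5], [3, -1, 0], [x₃ - 1, 0, x₁]].
At the point, J = [[0.000, 6.000, 5.000], [3.000, -1.000, 0.000], [0.500, 0.000, -1.500]] (det J = 29.500).
Solving J·Δ = −F gives Δ = (1.424, -2.229, -0.025).
Then the next iterate is (x₁, x₂, x₃)₁ = (-0.076, -1.229, 1.475).

(-0.076, -1.229, 1.475)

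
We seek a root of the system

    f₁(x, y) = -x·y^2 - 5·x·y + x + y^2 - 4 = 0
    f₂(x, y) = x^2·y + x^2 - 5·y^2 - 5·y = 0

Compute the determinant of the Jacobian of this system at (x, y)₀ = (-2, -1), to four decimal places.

45.0000

J = [[-y^2 - 5·y + 1, -2·x·y - 5·x + 2·y], [2·x·y + 2·x, x^2 - 10·y - 5]].
At the point, J = [[5.0000, 4.0000], [0.0000, 9.0000]].
det J = 45.0000.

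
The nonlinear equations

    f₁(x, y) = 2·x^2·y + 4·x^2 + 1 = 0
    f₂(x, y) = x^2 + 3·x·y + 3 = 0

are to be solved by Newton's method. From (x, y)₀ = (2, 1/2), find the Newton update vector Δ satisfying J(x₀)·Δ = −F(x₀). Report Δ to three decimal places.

(-0.605, -1.112)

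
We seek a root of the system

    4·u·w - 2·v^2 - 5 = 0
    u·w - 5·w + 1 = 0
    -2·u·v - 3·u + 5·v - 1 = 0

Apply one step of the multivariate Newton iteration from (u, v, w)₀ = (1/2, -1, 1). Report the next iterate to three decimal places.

At (1/2, -1, 1): F = (-5.000, -3.500, -6.500).
Jacobian J = [[4·w, -4·v, 4·u], [w, 0, u - 5], [-2·v - 3, -2·u + 5, 0]].
At the point, J = [[4.000, 4.000, 2.000], [1.000, 0.000, -4.500], [-1.000, 4.000, 0.000]] (det J = 98.000).
Solving J·Δ = −F gives Δ = (0.010, 1.628, -0.776).
Then the next iterate is (u, v, w)₁ = (0.510, 0.628, 0.224).

(0.510, 0.628, 0.224)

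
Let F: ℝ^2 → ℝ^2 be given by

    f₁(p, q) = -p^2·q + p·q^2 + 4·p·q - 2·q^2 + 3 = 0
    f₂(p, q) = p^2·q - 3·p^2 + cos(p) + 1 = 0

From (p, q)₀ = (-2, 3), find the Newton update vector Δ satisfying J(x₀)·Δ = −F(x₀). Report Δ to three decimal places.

(1.548, -0.498)

At (-2, 3): F = (-69.000, 0.58385).
Jacobian J = [[-2·p·q + q^2 + 4·q, -p^2 + 2·p·q + 4·p - 4·q], [2·p·q - 6·p - sin(p), p^2]].
At the point, J = [[33.000, -36.000], [0.90930, 4.000]] (det J = 164.73471).
Solving J·Δ = −F gives Δ = (1.548, -0.498).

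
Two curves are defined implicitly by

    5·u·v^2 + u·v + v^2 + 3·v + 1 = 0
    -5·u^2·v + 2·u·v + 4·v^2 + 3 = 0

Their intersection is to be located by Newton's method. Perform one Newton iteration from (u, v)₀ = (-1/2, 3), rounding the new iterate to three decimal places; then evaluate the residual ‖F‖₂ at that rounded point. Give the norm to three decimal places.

At (-1/2, 3): F = (-5.000, 32.250).
Jacobian J = [[5·v^2 + v, 10·u·v + u + 2·v + 3], [-10·u·v + 2·v, -5·u^2 + 2·u + 8·v]].
At the point, J = [[48.000, -6.500], [21.000, 21.750]] (det J = 1180.500).
Solving J·Δ = −F gives Δ = (-0.085, -1.400).
Then the next iterate is (u, v)₁ = (-0.585, 1.600).
Re-evaluating at (-0.585, 1.600): F = (-0.064, 8.63020), so ‖F‖₂ = 8.630.

8.630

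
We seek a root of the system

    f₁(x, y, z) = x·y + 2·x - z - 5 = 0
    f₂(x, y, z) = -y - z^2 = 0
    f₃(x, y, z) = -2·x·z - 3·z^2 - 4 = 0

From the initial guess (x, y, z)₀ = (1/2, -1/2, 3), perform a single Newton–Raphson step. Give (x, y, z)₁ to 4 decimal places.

At (1/2, -1/2, 3): F = (-7.2500, -8.5000, -34.0000).
Jacobian J = [[y + 2, x, -1], [0, -1, -2·z], [-2·z, 0, -2·x - 6·z]].
At the point, J = [[1.5000, 0.5000, -1.0000], [0.0000, -1.0000, -6.0000], [-6.0000, 0.0000, -19.0000]] (det J = 52.5000).
Solving J·Δ = −F gives Δ = (1.5714, 5.2143, -2.2857).
Then the next iterate is (x, y, z)₁ = (2.0714, 4.7143, 0.7143).

(2.0714, 4.7143, 0.7143)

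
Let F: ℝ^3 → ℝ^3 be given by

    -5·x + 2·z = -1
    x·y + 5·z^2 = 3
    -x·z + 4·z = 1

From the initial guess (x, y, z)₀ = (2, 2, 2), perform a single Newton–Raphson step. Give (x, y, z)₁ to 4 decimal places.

(-0.6667, 35.8333, -2.1667)

At (2, 2, 2): F = (-5.0000, 21.0000, 3.0000).
Jacobian J = [[-5, 0, 2], [y, x, 10·z], [-z, 0, -x + 4]].
At the point, J = [[-5.0000, 0.0000, 2.0000], [2.0000, 2.0000, 20.0000], [-2.0000, 0.0000, 2.0000]] (det J = -12.0000).
Solving J·Δ = −F gives Δ = (-2.6667, 33.8333, -4.1667).
Then the next iterate is (x, y, z)₁ = (-0.6667, 35.8333, -2.1667).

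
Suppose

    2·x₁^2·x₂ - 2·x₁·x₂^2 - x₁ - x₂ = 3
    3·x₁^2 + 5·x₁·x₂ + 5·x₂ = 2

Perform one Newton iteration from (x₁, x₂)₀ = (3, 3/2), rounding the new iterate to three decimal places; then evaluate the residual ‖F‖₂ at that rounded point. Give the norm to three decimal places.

At (3, 3/2): F = (6.000, 55.000).
Jacobian J = [[4·x₁·x₂ - 2·x₂^2 - 1, 2·x₁^2 - 4·x₁·x₂ - 1], [6·x₁ + 5·x₂, 5·x₁ + 5]].
At the point, J = [[12.500, -1.000], [25.500, 20.000]] (det J = 275.500).
Solving J·Δ = −F gives Δ = (-0.635, -1.940).
Then the next iterate is (x₁, x₂)₁ = (2.365, -0.440).
Re-evaluating at (2.365, -0.440): F = (-10.76277, 7.37668), so ‖F‖₂ = 13.048.

13.048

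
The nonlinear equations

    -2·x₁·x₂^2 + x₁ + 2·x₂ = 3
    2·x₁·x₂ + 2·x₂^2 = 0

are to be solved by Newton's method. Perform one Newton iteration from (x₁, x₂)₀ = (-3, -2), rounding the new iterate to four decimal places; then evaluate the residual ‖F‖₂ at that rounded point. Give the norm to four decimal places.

2243.1714

At (-3, -2): F = (14.0000, 20.0000).
Jacobian J = [[-2·x₂^2 + 1, -4·x₁·x₂ + 2], [2·x₂, 2·x₁ + 4·x₂]].
At the point, J = [[-7.0000, -22.0000], [-4.0000, -14.0000]] (det J = 10.0000).
Solving J·Δ = −F gives Δ = (-24.4000, 8.4000).
Then the next iterate is (x₁, x₂)₁ = (-27.4000, 6.4000).
Re-evaluating at (-27.4000, 6.4000): F = (2227.0080, -268.8000), so ‖F‖₂ = 2243.1714.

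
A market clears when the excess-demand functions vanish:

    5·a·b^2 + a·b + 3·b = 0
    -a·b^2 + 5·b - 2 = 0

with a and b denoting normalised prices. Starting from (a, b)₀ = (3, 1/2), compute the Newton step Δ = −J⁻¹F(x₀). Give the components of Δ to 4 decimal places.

(-2.1429, -0.1429)

At (3, 1/2): F = (6.7500, -0.2500).
Jacobian J = [[5·b^2 + b, 10·a·b + a + 3], [-b^2, -2·a·b + 5]].
At the point, J = [[1.7500, 21.0000], [-0.2500, 2.0000]] (det J = 8.7500).
Solving J·Δ = −F gives Δ = (-2.1429, -0.1429).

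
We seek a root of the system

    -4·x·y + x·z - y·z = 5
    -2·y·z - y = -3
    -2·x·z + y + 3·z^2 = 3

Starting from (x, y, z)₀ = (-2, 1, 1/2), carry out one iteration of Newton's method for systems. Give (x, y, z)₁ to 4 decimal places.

At (-2, 1, 1/2): F = (1.5000, 1.0000, 0.7500).
Jacobian J = [[-4·y + z, -4·x - z, x - y], [0, -2·z - 1, -2·y], [-2·z, 1, -2·x + 6·z]].
At the point, J = [[-3.5000, 7.5000, -3.0000], [0.0000, -2.0000, -2.0000], [-1.0000, 1.0000, 7.0000]] (det J = 63.0000).
Solving J·Δ = −F gives Δ = (1.4167, 0.4722, 0.0278).
Then the next iterate is (x, y, z)₁ = (-0.5833, 1.4722, 0.5278).

(-0.5833, 1.4722, 0.5278)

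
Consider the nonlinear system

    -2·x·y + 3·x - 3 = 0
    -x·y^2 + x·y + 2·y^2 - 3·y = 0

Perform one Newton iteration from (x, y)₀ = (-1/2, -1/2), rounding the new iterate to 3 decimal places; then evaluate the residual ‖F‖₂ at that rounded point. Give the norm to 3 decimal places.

At (-1/2, -1/2): F = (-5.000, 2.375).
Jacobian J = [[-2·y + 3, -2·x], [-y^2 + y, -2·x·y + x + 4·y - 3]].
At the point, J = [[4.000, 1.000], [-0.750, -6.000]] (det J = -23.250).
Solving J·Δ = −F gives Δ = (1.188, 0.247).
Then the next iterate is (x, y)₁ = (0.688, -0.253).
Re-evaluating at (0.688, -0.253): F = (-0.58787, 0.66892), so ‖F‖₂ = 0.891.

0.891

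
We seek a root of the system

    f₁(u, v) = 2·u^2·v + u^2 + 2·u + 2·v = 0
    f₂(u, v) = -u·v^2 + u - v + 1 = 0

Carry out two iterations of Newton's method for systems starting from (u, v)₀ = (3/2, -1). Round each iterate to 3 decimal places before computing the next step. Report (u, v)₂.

(-4.047, -1.418)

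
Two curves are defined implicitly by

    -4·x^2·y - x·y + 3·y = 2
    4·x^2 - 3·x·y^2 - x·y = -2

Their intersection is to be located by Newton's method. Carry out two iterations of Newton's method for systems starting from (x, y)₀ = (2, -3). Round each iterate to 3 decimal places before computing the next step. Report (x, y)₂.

(1.051, -1.814)

At (2, -3): F = (43.000, -30.000).
Jacobian J = [[-8·x·y - y, -4·x^2 - x + 3], [8·x - 3·y^2 - y, -6·x·y - x]].
At the point, J = [[51.000, -15.000], [-8.000, 34.000]] (det J = 1614.000).
Solving J·Δ = −F gives Δ = (-0.627, 0.735).
Then the next iterate is (x, y)₁ = (1.373, -2.265).
Round to (1.373, -2.265) and repeat: F = (11.39411, -8.48104), J = [[27.14376, -5.91352], [-2.14168, 17.28607]].
Δ = (-0.322, 0.451), so (x, y)₂ = (1.051, -1.814).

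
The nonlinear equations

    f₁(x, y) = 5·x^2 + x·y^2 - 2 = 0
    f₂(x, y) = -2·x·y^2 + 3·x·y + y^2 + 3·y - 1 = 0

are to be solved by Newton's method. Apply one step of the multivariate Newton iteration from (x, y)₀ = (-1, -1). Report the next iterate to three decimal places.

(-0.750, -0.875)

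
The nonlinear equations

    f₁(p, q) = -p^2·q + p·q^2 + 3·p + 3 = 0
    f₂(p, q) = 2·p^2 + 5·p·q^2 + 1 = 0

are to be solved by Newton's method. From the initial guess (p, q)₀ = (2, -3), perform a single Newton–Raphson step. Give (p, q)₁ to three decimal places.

(0.723, -2.478)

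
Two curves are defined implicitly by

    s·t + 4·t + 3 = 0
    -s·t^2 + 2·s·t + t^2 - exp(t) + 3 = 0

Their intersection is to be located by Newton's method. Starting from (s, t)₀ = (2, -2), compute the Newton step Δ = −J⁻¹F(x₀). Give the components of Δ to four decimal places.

At (2, -2): F = (-9.0000, -9.135335).
Jacobian J = [[t, s + 4], [-t^2 + 2·t, -2·s·t + 2·s + 2·t - exp(t)]].
At the point, J = [[-2.0000, 6.0000], [-8.0000, 7.864665]] (det J = 32.270671).
Solving J·Δ = −F gives Δ = (0.4949, 1.6650).

(0.4949, 1.6650)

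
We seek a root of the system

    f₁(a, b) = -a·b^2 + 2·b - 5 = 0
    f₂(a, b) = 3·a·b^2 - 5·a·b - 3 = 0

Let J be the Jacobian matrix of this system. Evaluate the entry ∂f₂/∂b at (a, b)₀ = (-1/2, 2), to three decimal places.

∂f₂/∂b = 6·a·b - 5·a.
At (-1/2, 2) this is -3.500.

-3.500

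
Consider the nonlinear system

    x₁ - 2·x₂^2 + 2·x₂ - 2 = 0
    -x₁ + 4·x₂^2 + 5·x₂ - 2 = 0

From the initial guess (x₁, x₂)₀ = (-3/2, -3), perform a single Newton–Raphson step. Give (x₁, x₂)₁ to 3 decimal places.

(45.600, -4.400)

At (-3/2, -3): F = (-27.500, 20.500).
Jacobian J = [[1, -4·x₂ + 2], [-1, 8·x₂ + 5]].
At the point, J = [[1.000, 14.000], [-1.000, -19.000]] (det J = -5.000).
Solving J·Δ = −F gives Δ = (47.100, -1.400).
Then the next iterate is (x₁, x₂)₁ = (45.600, -4.400).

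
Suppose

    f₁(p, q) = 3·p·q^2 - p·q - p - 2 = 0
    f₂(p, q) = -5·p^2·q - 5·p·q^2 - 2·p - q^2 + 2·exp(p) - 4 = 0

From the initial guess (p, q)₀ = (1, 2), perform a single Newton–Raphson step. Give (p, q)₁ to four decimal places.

(-0.2550, 2.3904)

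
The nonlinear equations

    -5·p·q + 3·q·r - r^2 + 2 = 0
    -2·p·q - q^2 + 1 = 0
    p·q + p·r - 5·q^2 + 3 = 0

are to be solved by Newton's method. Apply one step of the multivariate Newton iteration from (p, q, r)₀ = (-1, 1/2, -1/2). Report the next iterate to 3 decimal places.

(1.000, 0.750, -0.250)

At (-1, 1/2, -1/2): F = (3.500, 1.750, 1.750).
Jacobian J = [[-5·q, -5·p + 3·r, 3·q - 2·r], [-2·q, -2·p - 2·q, 0], [q + r, p - 10·q, p]].
At the point, J = [[-2.500, 3.500, 2.500], [-1.000, 1.000, 0.000], [0.000, -6.000, -1.000]] (det J = 14.000).
Solving J·Δ = −F gives Δ = (2.000, 0.250, 0.250).
Then the next iterate is (p, q, r)₁ = (1.000, 0.750, -0.250).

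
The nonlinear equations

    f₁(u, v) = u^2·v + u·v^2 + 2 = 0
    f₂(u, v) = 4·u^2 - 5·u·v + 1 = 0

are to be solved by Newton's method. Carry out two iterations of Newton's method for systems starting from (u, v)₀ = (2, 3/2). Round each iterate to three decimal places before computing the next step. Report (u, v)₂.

(0.311, 0.466)

At (2, 3/2): F = (12.500, 2.000).
Jacobian J = [[2·u·v + v^2, u^2 + 2·u·v], [8·u - 5·v, -5·u]].
At the point, J = [[8.250, 10.000], [8.500, -10.000]] (det J = -167.500).
Solving J·Δ = −F gives Δ = (-0.866, -0.536).
Then the next iterate is (u, v)₁ = (1.134, 0.964).
Round to (1.134, 0.964) and repeat: F = (4.29348, 0.67794), J = [[3.11565, 3.47231], [4.252, -5.670]].
Δ = (-0.823, -0.498), so (u, v)₂ = (0.311, 0.466).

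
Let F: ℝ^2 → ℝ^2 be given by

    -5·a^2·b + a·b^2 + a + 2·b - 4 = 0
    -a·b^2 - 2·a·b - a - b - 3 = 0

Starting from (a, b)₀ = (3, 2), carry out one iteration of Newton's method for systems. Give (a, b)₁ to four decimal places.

At (3, 2): F = (-75.0000, -32.0000).
Jacobian J = [[-10·a·b + b^2 + 1, -5·a^2 + 2·a·b + 2], [-b^2 - 2·b - 1, -2·a·b - 2·a - 1]].
At the point, J = [[-55.0000, -31.0000], [-9.0000, -19.0000]] (det J = 766.0000).
Solving J·Δ = −F gives Δ = (-0.5653, -1.4164).
Then the next iterate is (a, b)₁ = (2.4347, 0.5836).

(2.4347, 0.5836)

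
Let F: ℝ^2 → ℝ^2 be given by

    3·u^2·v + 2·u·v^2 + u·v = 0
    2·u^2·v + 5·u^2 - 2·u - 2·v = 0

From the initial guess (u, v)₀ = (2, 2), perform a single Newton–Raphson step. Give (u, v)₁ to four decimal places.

(1.2941, 1.3333)

At (2, 2): F = (44.0000, 28.0000).
Jacobian J = [[6·u·v + 2·v^2 + v, 3·u^2 + 4·u·v + u], [4·u·v + 10·u - 2, 2·u^2 - 2]].
At the point, J = [[34.0000, 30.0000], [34.0000, 6.0000]] (det J = -816.0000).
Solving J·Δ = −F gives Δ = (-0.7059, -0.6667).
Then the next iterate is (u, v)₁ = (1.2941, 1.3333).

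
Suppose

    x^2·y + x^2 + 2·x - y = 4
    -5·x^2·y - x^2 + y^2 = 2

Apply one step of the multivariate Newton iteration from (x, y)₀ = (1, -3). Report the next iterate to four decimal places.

At (1, -3): F = (-1.0000, 21.0000).
Jacobian J = [[2·x·y + 2·x + 2, x^2 - 1], [-10·x·y - 2·x, -5·x^2 + 2·y]].
At the point, J = [[-2.0000, 0.0000], [28.0000, -11.0000]] (det J = 22.0000).
Solving J·Δ = −F gives Δ = (-0.5000, 0.6364).
Then the next iterate is (x, y)₁ = (0.5000, -2.3636).

(0.5000, -2.3636)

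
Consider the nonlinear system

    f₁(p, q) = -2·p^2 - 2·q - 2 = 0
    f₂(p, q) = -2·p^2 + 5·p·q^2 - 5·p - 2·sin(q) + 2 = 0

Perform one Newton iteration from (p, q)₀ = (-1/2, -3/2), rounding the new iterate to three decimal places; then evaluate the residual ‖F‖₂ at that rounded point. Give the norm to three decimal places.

0.140

At (-1/2, -3/2): F = (0.500, 0.36999).
Jacobian J = [[-4·p, -2], [-4·p + 5·q^2 - 5, 10·p·q - 2·cos(q)]].
At the point, J = [[2.000, -2.000], [8.250, 7.35853]] (det J = 31.21705).
Solving J·Δ = −F gives Δ = (-0.142, 0.108).
Then the next iterate is (p, q)₁ = (-0.642, -1.392).
Re-evaluating at (-0.642, -1.392): F = (-0.04033, 0.13389), so ‖F‖₂ = 0.140.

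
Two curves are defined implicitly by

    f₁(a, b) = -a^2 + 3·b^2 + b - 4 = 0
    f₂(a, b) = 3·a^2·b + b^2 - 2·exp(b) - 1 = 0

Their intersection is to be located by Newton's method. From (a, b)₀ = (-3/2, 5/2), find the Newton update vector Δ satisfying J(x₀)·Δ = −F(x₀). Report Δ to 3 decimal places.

(0.476, -1.027)

At (-3/2, 5/2): F = (15.000, -2.23999).
Jacobian J = [[-2·a, 6·b + 1], [6·a·b, 3·a^2 + 2·b - 2·exp(b)]].
At the point, J = [[3.000, 16.000], [-22.500, -12.61499]] (det J = 322.15504).
Solving J·Δ = −F gives Δ = (0.476, -1.027).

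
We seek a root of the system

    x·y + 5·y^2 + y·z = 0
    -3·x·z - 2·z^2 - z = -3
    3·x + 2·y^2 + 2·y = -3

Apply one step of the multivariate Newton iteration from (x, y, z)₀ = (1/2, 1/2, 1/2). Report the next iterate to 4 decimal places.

(-1.2067, 0.2800, 1.3467)

At (1/2, 1/2, 1/2): F = (1.7500, 1.2500, 6.0000).
Jacobian J = [[y, x + 10·y + z, y], [-3·z, 0, -3·x - 4·z - 1], [3, 4·y + 2, 0]].
At the point, J = [[0.5000, 6.0000, 0.5000], [-1.5000, 0.0000, -4.5000], [3.0000, 4.0000, 0.0000]] (det J = -75.0000).
Solving J·Δ = −F gives Δ = (-1.7067, -0.2200, 0.8467).
Then the next iterate is (x, y, z)₁ = (-1.2067, 0.2800, 1.3467).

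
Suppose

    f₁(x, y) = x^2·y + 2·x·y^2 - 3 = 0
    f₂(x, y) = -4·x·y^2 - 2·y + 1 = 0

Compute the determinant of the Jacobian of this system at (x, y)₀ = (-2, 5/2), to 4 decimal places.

J = [[2·x·y + 2·y^2, x^2 + 4·x·y], [-4·y^2, -8·x·y - 2]].
At the point, J = [[2.5000, -16.0000], [-25.0000, 38.0000]].
det J = -305.0000.

-305.0000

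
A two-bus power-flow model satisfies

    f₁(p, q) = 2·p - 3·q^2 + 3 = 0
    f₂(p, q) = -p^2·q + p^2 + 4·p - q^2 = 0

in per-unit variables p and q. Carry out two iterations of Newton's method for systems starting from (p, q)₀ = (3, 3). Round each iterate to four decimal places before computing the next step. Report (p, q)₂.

At (3, 3): F = (-18.0000, -15.0000).
Jacobian J = [[2, -6·q], [-2·p·q + 2·p + 4, -p^2 - 2·q]].
At the point, J = [[2.0000, -18.0000], [-8.0000, -15.0000]] (det J = -174.0000).
Solving J·Δ = −F gives Δ = (0.0000, -1.0000).
Then the next iterate is (p, q)₁ = (3.0000, 2.0000).
Round to (3.0000, 2.0000) and repeat: F = (-3.0000, -1.0000), J = [[2.0000, -12.0000], [-2.0000, -13.0000]].
Δ = (0.5400, -0.1600), so (p, q)₂ = (3.5400, 1.8400).

(3.5400, 1.8400)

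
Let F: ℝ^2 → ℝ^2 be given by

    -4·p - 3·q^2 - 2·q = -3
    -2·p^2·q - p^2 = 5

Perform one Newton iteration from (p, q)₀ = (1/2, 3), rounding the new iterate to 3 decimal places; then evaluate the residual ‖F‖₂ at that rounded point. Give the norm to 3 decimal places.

8.249

At (1/2, 3): F = (-32.000, -6.750).
Jacobian J = [[-4, -6·q - 2], [-4·p·q - 2·p, -2·p^2]].
At the point, J = [[-4.000, -20.000], [-7.000, -0.500]] (det J = -138.000).
Solving J·Δ = −F gives Δ = (-0.862, -1.428).
Then the next iterate is (p, q)₁ = (-0.362, 1.572).
Re-evaluating at (-0.362, 1.572): F = (-6.10955, -5.54305), so ‖F‖₂ = 8.249.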